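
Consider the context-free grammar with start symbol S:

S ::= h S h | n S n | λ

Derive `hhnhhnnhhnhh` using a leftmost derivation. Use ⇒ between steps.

S ⇒ hSh ⇒ hhShh ⇒ hhnSnhh ⇒ hhnhShnhh ⇒ hhnhhShhnhh ⇒ hhnhhnSnhhnhh ⇒ hhnhhnnhhnhh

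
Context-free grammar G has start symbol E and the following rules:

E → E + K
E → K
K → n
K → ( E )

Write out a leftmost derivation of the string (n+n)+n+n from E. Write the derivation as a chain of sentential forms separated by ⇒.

E ⇒ E+K   [E → E + K]
E+K ⇒ E+K+K   [E → E + K]
E+K+K ⇒ K+K+K   [E → K]
K+K+K ⇒ (E)+K+K   [K → ( E )]
(E)+K+K ⇒ (E+K)+K+K   [E → E + K]
(E+K)+K+K ⇒ (K+K)+K+K   [E → K]
(K+K)+K+K ⇒ (n+K)+K+K   [K → n]
(n+K)+K+K ⇒ (n+n)+K+K   [K → n]
(n+n)+K+K ⇒ (n+n)+n+K   [K → n]
(n+n)+n+K ⇒ (n+n)+n+n   [K → n]

E⇒E+K⇒E+K+K⇒K+K+K⇒(E)+K+K⇒(E+K)+K+K⇒(K+K)+K+K⇒(n+K)+K+K⇒(n+n)+K+K⇒(n+n)+n+K⇒(n+n)+n+n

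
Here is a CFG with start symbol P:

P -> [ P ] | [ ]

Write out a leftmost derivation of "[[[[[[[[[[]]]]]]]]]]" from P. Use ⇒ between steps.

P ⇒ [P] ⇒ [[P]] ⇒ [[[P]]] ⇒ [[[[P]]]] ⇒ [[[[[P]]]]] ⇒ [[[[[[P]]]]]] ⇒ [[[[[[[P]]]]]]] ⇒ [[[[[[[[P]]]]]]]] ⇒ [[[[[[[[[P]]]]]]]]] ⇒ [[[[[[[[[[]]]]]]]]]]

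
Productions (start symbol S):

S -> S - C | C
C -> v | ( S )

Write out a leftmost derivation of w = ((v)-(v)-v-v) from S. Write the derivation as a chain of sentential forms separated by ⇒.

S ⇒ C ⇒ (S) ⇒ (S-C) ⇒ (S-C-C) ⇒ (S-C-C-C) ⇒ (C-C-C-C) ⇒ ((S)-C-C-C) ⇒ ((C)-C-C-C) ⇒ ((v)-C-C-C) ⇒ ((v)-(S)-C-C) ⇒ ((v)-(C)-C-C) ⇒ ((v)-(v)-C-C) ⇒ ((v)-(v)-v-C) ⇒ ((v)-(v)-v-v)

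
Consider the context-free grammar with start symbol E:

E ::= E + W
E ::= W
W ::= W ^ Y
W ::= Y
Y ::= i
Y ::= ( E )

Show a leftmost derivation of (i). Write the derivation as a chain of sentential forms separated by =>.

E => W => Y => (E) => (W) => (Y) => (i)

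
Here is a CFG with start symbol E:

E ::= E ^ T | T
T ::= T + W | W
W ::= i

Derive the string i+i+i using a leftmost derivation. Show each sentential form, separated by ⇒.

E ⇒ T ⇒ T+W ⇒ T+W+W ⇒ W+W+W ⇒ i+W+W ⇒ i+i+W ⇒ i+i+i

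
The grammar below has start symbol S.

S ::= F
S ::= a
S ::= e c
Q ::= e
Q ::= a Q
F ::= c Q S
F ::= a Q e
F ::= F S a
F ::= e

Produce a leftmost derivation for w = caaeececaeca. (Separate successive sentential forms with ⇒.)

S ⇒ F ⇒ FSa ⇒ FSaSa ⇒ cQSSaSa ⇒ caQSSaSa ⇒ caaQSSaSa ⇒ caaeSSaSa ⇒ caaeecSaSa ⇒ caaeececaSa ⇒ caaeececaeca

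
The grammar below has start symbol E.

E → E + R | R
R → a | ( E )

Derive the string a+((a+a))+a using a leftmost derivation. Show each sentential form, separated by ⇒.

E ⇒ E+R ⇒ E+R+R ⇒ R+R+R ⇒ a+R+R ⇒ a+(E)+R ⇒ a+(R)+R ⇒ a+((E))+R ⇒ a+((E+R))+R ⇒ a+((R+R))+R ⇒ a+((a+R))+R ⇒ a+((a+a))+R ⇒ a+((a+a))+a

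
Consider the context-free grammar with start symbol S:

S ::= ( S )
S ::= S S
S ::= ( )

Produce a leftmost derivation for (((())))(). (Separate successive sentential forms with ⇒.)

S ⇒ SS   [S ::= S S]
SS ⇒ (S)S   [S ::= ( S )]
(S)S ⇒ ((S))S   [S ::= ( S )]
((S))S ⇒ (((S)))S   [S ::= ( S )]
(((S)))S ⇒ (((())))S   [S ::= ( )]
(((())))S ⇒ (((())))()   [S ::= ( )]

S⇒SS⇒(S)S⇒((S))S⇒(((S)))S⇒(((())))S⇒(((())))()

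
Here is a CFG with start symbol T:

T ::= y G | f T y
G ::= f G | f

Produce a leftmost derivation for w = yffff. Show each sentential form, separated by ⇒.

T ⇒ yG   [T ::= y G]
yG ⇒ yfG   [G ::= f G]
yfG ⇒ yffG   [G ::= f G]
yffG ⇒ yfffG   [G ::= f G]
yfffG ⇒ yffff   [G ::= f]

T⇒yG⇒yfG⇒yffG⇒yfffG⇒yffff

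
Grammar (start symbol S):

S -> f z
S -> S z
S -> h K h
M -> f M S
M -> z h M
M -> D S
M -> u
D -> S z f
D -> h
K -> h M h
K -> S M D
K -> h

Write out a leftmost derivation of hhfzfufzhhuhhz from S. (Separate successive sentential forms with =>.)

S => Sz => hKhz => hSMDhz => hhKhMDhz => hhSMDhMDhz => hhfzMDhMDhz => hhfzfMSDhMDhz => hhfzfuSDhMDhz => hhfzfufzDhMDhz => hhfzfufzhhMDhz => hhfzfufzhhuDhz => hhfzfufzhhuhhz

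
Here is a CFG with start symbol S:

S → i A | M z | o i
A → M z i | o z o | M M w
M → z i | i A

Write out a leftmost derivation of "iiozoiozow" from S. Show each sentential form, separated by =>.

S => iA   [S → i A]
iA => iMMw   [A → M M w]
iMMw => iiAMw   [M → i A]
iiAMw => iiozoMw   [A → o z o]
iiozoMw => iiozoiAw   [M → i A]
iiozoiAw => iiozoiozow   [A → o z o]

S => iA => iMMw => iiAMw => iiozoMw => iiozoiAw => iiozoiozow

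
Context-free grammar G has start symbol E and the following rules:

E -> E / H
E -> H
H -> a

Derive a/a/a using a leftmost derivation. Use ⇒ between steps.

E ⇒ E/H   [E -> E / H]
E/H ⇒ E/H/H   [E -> E / H]
E/H/H ⇒ H/H/H   [E -> H]
H/H/H ⇒ a/H/H   [H -> a]
a/H/H ⇒ a/a/H   [H -> a]
a/a/H ⇒ a/a/a   [H -> a]

E⇒E/H⇒E/H/H⇒H/H/H⇒a/H/H⇒a/a/H⇒a/a/a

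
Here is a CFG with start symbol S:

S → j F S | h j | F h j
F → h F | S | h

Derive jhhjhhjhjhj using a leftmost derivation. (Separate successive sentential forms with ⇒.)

S ⇒ Fhj ⇒ Shj ⇒ jFShj ⇒ jSShj ⇒ jFhjShj ⇒ jhhjShj ⇒ jhhjFhjhj ⇒ jhhjhFhjhj ⇒ jhhjhShjhj ⇒ jhhjhhjhjhj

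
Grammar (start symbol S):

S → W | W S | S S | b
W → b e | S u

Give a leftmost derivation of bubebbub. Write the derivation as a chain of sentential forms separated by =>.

S => WS   [S → W S]
WS => SuS   [W → S u]
SuS => buS   [S → b]
buS => buSS   [S → S S]
buSS => buWSS   [S → W S]
buWSS => bubeSS   [W → b e]
bubeSS => bubeSSS   [S → S S]
bubeSSS => bubebSS   [S → b]
bubebSS => bubebWS   [S → W]
bubebWS => bubebSuS   [W → S u]
bubebSuS => bubebbuS   [S → b]
bubebbuS => bubebbub   [S → b]

S=>WS=>SuS=>buS=>buSS=>buWSS=>bubeSS=>bubeSSS=>bubebSS=>bubebWS=>bubebSuS=>bubebbuS=>bubebbub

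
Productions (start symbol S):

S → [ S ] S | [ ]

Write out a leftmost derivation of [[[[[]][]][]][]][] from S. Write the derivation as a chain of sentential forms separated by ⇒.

S⇒[S]S⇒[[S]S]S⇒[[[S]S]S]S⇒[[[[S]S]S]S]S⇒[[[[[]]S]S]S]S⇒[[[[[]][]]S]S]S⇒[[[[[]][]][]]S]S⇒[[[[[]][]][]][]]S⇒[[[[[]][]][]][]][]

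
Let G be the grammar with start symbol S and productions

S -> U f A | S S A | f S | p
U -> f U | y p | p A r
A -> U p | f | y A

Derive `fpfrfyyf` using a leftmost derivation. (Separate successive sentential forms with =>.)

S => UfA => fUfA => fpArfA => fpfrfA => fpfrfyA => fpfrfyyA => fpfrfyyf

S => UfA   [S -> U f A]
UfA => fUfA   [U -> f U]
fUfA => fpArfA   [U -> p A r]
fpArfA => fpfrfA   [A -> f]
fpfrfA => fpfrfyA   [A -> y A]
fpfrfyA => fpfrfyyA   [A -> y A]
fpfrfyyA => fpfrfyyf   [A -> f]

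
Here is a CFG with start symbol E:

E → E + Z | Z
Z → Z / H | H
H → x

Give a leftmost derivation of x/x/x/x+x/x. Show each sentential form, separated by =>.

E => E+Z => Z+Z => Z/H+Z => Z/H/H+Z => Z/H/H/H+Z => H/H/H/H+Z => x/H/H/H+Z => x/x/H/H+Z => x/x/x/H+Z => x/x/x/x+Z => x/x/x/x+Z/H => x/x/x/x+H/H => x/x/x/x+x/H => x/x/x/x+x/x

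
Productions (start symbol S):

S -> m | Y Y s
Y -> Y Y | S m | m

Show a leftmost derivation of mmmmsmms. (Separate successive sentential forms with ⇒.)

S⇒YYs⇒SmYs⇒YYsmYs⇒mYsmYs⇒mYYsmYs⇒mYYYsmYs⇒mmYYsmYs⇒mmmYsmYs⇒mmmmsmYs⇒mmmmsmms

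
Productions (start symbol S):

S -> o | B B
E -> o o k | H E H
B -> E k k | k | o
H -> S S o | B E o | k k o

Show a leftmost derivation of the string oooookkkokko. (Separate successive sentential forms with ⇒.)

S ⇒ BB   [S -> B B]
BB ⇒ EkkB   [B -> E k k]
EkkB ⇒ HEHkkB   [E -> H E H]
HEHkkB ⇒ SSoEHkkB   [H -> S S o]
SSoEHkkB ⇒ oSoEHkkB   [S -> o]
oSoEHkkB ⇒ oooEHkkB   [S -> o]
oooEHkkB ⇒ oooookHkkB   [E -> o o k]
oooookHkkB ⇒ oooookkkokkB   [H -> k k o]
oooookkkokkB ⇒ oooookkkokko   [B -> o]

S ⇒ BB ⇒ EkkB ⇒ HEHkkB ⇒ SSoEHkkB ⇒ oSoEHkkB ⇒ oooEHkkB ⇒ oooookHkkB ⇒ oooookkkokkB ⇒ oooookkkokko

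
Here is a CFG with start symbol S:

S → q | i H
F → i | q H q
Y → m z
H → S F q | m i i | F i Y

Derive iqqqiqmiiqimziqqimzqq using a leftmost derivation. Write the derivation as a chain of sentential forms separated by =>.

S=>iH=>iSFq=>iqFq=>iqqHqq=>iqqFiYqq=>iqqqHqiYqq=>iqqqSFqqiYqq=>iqqqiHFqqiYqq=>iqqqiFiYFqqiYqq=>iqqqiqHqiYFqqiYqq=>iqqqiqmiiqiYFqqiYqq=>iqqqiqmiiqimzFqqiYqq=>iqqqiqmiiqimziqqiYqq=>iqqqiqmiiqimziqqimzqq

S => iH   [S → i H]
iH => iSFq   [H → S F q]
iSFq => iqFq   [S → q]
iqFq => iqqHqq   [F → q H q]
iqqHqq => iqqFiYqq   [H → F i Y]
iqqFiYqq => iqqqHqiYqq   [F → q H q]
iqqqHqiYqq => iqqqSFqqiYqq   [H → S F q]
iqqqSFqqiYqq => iqqqiHFqqiYqq   [S → i H]
iqqqiHFqqiYqq => iqqqiFiYFqqiYqq   [H → F i Y]
iqqqiFiYFqqiYqq => iqqqiqHqiYFqqiYqq   [F → q H q]
iqqqiqHqiYFqqiYqq => iqqqiqmiiqiYFqqiYqq   [H → m i i]
iqqqiqmiiqiYFqqiYqq => iqqqiqmiiqimzFqqiYqq   [Y → m z]
iqqqiqmiiqimzFqqiYqq => iqqqiqmiiqimziqqiYqq   [F → i]
iqqqiqmiiqimziqqiYqq => iqqqiqmiiqimziqqimzqq   [Y → m z]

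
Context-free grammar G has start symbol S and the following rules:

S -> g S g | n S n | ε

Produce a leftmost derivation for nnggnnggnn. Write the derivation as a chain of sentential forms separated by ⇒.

S ⇒ nSn ⇒ nnSnn ⇒ nngSgnn ⇒ nnggSggnn ⇒ nnggnSnggnn ⇒ nnggnnggnn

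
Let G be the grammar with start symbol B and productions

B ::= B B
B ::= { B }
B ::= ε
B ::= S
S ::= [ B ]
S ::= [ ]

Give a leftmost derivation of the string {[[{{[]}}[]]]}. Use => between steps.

B => {B}   [B ::= { B }]
{B} => {S}   [B ::= S]
{S} => {[B]}   [S ::= [ B ]]
{[B]} => {[S]}   [B ::= S]
{[S]} => {[[B]]}   [S ::= [ B ]]
{[[B]]} => {[[BB]]}   [B ::= B B]
{[[BB]]} => {[[{B}B]]}   [B ::= { B }]
{[[{B}B]]} => {[[{{B}}B]]}   [B ::= { B }]
{[[{{B}}B]]} => {[[{{S}}B]]}   [B ::= S]
{[[{{S}}B]]} => {[[{{[]}}B]]}   [S ::= [ ]]
{[[{{[]}}B]]} => {[[{{[]}}S]]}   [B ::= S]
{[[{{[]}}S]]} => {[[{{[]}}[]]]}   [S ::= [ ]]

B=>{B}=>{S}=>{[B]}=>{[S]}=>{[[B]]}=>{[[BB]]}=>{[[{B}B]]}=>{[[{{B}}B]]}=>{[[{{S}}B]]}=>{[[{{[]}}B]]}=>{[[{{[]}}S]]}=>{[[{{[]}}[]]]}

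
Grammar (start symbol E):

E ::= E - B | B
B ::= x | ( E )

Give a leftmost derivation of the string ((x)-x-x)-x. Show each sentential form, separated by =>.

E => E-B => B-B => (E)-B => (E-B)-B => (E-B-B)-B => (B-B-B)-B => ((E)-B-B)-B => ((B)-B-B)-B => ((x)-B-B)-B => ((x)-x-B)-B => ((x)-x-x)-B => ((x)-x-x)-x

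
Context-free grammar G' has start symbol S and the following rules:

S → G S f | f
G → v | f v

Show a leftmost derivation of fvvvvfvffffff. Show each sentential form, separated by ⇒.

S ⇒ GSf   [S → G S f]
GSf ⇒ fvSf   [G → f v]
fvSf ⇒ fvGSff   [S → G S f]
fvGSff ⇒ fvvSff   [G → v]
fvvSff ⇒ fvvGSfff   [S → G S f]
fvvGSfff ⇒ fvvvSfff   [G → v]
fvvvSfff ⇒ fvvvGSffff   [S → G S f]
fvvvGSffff ⇒ fvvvvSffff   [G → v]
fvvvvSffff ⇒ fvvvvGSfffff   [S → G S f]
fvvvvGSfffff ⇒ fvvvvfvSfffff   [G → f v]
fvvvvfvSfffff ⇒ fvvvvfvffffff   [S → f]

S ⇒ GSf ⇒ fvSf ⇒ fvGSff ⇒ fvvSff ⇒ fvvGSfff ⇒ fvvvSfff ⇒ fvvvGSffff ⇒ fvvvvSffff ⇒ fvvvvGSfffff ⇒ fvvvvfvSfffff ⇒ fvvvvfvffffff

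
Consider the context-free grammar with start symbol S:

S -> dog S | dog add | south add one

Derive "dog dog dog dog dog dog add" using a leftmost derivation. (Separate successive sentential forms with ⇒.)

S ⇒ dog S ⇒ dog dog S ⇒ dog dog dog S ⇒ dog dog dog dog S ⇒ dog dog dog dog dog S ⇒ dog dog dog dog dog dog add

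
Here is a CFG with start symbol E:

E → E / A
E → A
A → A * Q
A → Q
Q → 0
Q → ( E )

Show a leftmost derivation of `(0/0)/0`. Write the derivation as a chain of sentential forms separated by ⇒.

E⇒E/A⇒A/A⇒Q/A⇒(E)/A⇒(E/A)/A⇒(A/A)/A⇒(Q/A)/A⇒(0/A)/A⇒(0/Q)/A⇒(0/0)/A⇒(0/0)/Q⇒(0/0)/0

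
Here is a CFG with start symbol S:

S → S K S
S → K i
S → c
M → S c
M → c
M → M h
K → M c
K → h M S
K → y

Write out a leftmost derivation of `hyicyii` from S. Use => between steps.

S=>Ki=>hMSi=>hScSi=>hKicSi=>hyicSi=>hyicKii=>hyicyii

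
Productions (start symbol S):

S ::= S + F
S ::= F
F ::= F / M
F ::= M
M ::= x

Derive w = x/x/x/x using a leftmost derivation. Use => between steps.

S => F   [S ::= F]
F => F/M   [F ::= F / M]
F/M => F/M/M   [F ::= F / M]
F/M/M => F/M/M/M   [F ::= F / M]
F/M/M/M => M/M/M/M   [F ::= M]
M/M/M/M => x/M/M/M   [M ::= x]
x/M/M/M => x/x/M/M   [M ::= x]
x/x/M/M => x/x/x/M   [M ::= x]
x/x/x/M => x/x/x/x   [M ::= x]

S=>F=>F/M=>F/M/M=>F/M/M/M=>M/M/M/M=>x/M/M/M=>x/x/M/M=>x/x/x/M=>x/x/x/x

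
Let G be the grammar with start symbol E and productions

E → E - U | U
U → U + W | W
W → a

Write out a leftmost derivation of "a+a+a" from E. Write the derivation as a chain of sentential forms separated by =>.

E => U => U+W => U+W+W => W+W+W => a+W+W => a+a+W => a+a+a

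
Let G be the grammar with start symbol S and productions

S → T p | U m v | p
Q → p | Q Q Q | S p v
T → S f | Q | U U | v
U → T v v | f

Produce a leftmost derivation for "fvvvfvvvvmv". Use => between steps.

S=>Umv=>Tvvmv=>UUvvmv=>fUvvmv=>fTvvvvmv=>fUUvvvvmv=>fTvvUvvvvmv=>fvvvUvvvvmv=>fvvvfvvvvmv

S => Umv   [S → U m v]
Umv => Tvvmv   [U → T v v]
Tvvmv => UUvvmv   [T → U U]
UUvvmv => fUvvmv   [U → f]
fUvvmv => fTvvvvmv   [U → T v v]
fTvvvvmv => fUUvvvvmv   [T → U U]
fUUvvvvmv => fTvvUvvvvmv   [U → T v v]
fTvvUvvvvmv => fvvvUvvvvmv   [T → v]
fvvvUvvvvmv => fvvvfvvvvmv   [U → f]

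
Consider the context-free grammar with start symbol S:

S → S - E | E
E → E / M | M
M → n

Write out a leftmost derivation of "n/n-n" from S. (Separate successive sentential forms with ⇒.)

S ⇒ S-E   [S → S - E]
S-E ⇒ E-E   [S → E]
E-E ⇒ E/M-E   [E → E / M]
E/M-E ⇒ M/M-E   [E → M]
M/M-E ⇒ n/M-E   [M → n]
n/M-E ⇒ n/n-E   [M → n]
n/n-E ⇒ n/n-M   [E → M]
n/n-M ⇒ n/n-n   [M → n]

S ⇒ S-E ⇒ E-E ⇒ E/M-E ⇒ M/M-E ⇒ n/M-E ⇒ n/n-E ⇒ n/n-M ⇒ n/n-n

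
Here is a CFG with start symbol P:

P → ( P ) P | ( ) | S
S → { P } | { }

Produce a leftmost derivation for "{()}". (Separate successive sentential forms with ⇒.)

P ⇒ S ⇒ {P} ⇒ {()}

P ⇒ S   [P → S]
S ⇒ {P}   [S → { P }]
{P} ⇒ {()}   [P → ( )]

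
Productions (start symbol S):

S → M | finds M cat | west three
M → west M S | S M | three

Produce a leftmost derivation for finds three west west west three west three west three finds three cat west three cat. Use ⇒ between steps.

S ⇒ finds M cat ⇒ finds S M cat ⇒ finds M M cat ⇒ finds three M cat ⇒ finds three west M S cat ⇒ finds three west west M S S cat ⇒ finds three west west S M S S cat ⇒ finds three west west west three M S S cat ⇒ finds three west west west three west M S S S cat ⇒ finds three west west west three west three S S S cat ⇒ finds three west west west three west three west three S S cat ⇒ finds three west west west three west three west three finds M cat S cat ⇒ finds three west west west three west three west three finds three cat S cat ⇒ finds three west west west three west three west three finds three cat west three cat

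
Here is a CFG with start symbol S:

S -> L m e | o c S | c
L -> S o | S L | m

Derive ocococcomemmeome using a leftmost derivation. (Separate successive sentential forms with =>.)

S => ocS => ococS => ocococS => ocococLme => ocococSome => ocococLmeome => ocococSLmeome => ocococLmeLmeome => ocococSomeLmeome => ocococcomeLmeome => ocococcomemmeome

S => ocS   [S -> o c S]
ocS => ococS   [S -> o c S]
ococS => ocococS   [S -> o c S]
ocococS => ocococLme   [S -> L m e]
ocococLme => ocococSome   [L -> S o]
ocococSome => ocococLmeome   [S -> L m e]
ocococLmeome => ocococSLmeome   [L -> S L]
ocococSLmeome => ocococLmeLmeome   [S -> L m e]
ocococLmeLmeome => ocococSomeLmeome   [L -> S o]
ocococSomeLmeome => ocococcomeLmeome   [S -> c]
ocococcomeLmeome => ocococcomemmeome   [L -> m]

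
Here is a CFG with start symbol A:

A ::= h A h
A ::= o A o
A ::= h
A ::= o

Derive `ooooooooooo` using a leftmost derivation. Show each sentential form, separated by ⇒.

A⇒oAo⇒ooAoo⇒oooAooo⇒ooooAoooo⇒oooooAooooo⇒ooooooooooo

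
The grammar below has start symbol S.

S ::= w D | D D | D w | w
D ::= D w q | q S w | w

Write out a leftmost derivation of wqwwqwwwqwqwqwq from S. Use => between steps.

S => wD => wDwq => wDwqwq => wDwqwqwq => wDwqwqwqwq => wqSwwqwqwqwq => wqDwwwqwqwqwq => wqDwqwwwqwqwqwq => wqwwqwwwqwqwqwq

S => wD   [S ::= w D]
wD => wDwq   [D ::= D w q]
wDwq => wDwqwq   [D ::= D w q]
wDwqwq => wDwqwqwq   [D ::= D w q]
wDwqwqwq => wDwqwqwqwq   [D ::= D w q]
wDwqwqwqwq => wqSwwqwqwqwq   [D ::= q S w]
wqSwwqwqwqwq => wqDwwwqwqwqwq   [S ::= D w]
wqDwwwqwqwqwq => wqDwqwwwqwqwqwq   [D ::= D w q]
wqDwqwwwqwqwqwq => wqwwqwwwqwqwqwq   [D ::= w]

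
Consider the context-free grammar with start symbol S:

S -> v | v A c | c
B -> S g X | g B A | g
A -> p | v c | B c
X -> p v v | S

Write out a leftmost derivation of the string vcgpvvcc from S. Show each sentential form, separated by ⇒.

S ⇒ vAc ⇒ vBcc ⇒ vSgXcc ⇒ vcgXcc ⇒ vcgpvvcc

S ⇒ vAc   [S -> v A c]
vAc ⇒ vBcc   [A -> B c]
vBcc ⇒ vSgXcc   [B -> S g X]
vSgXcc ⇒ vcgXcc   [S -> c]
vcgXcc ⇒ vcgpvvcc   [X -> p v v]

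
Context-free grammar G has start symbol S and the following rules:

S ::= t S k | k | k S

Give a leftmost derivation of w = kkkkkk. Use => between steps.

S=>kS=>kkS=>kkkS=>kkkkS=>kkkkkS=>kkkkkk

S => kS   [S ::= k S]
kS => kkS   [S ::= k S]
kkS => kkkS   [S ::= k S]
kkkS => kkkkS   [S ::= k S]
kkkkS => kkkkkS   [S ::= k S]
kkkkkS => kkkkkk   [S ::= k]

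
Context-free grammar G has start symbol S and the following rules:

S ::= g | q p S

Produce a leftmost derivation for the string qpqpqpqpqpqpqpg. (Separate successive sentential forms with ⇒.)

S ⇒ qpS ⇒ qpqpS ⇒ qpqpqpS ⇒ qpqpqpqpS ⇒ qpqpqpqpqpS ⇒ qpqpqpqpqpqpS ⇒ qpqpqpqpqpqpqpS ⇒ qpqpqpqpqpqpqpg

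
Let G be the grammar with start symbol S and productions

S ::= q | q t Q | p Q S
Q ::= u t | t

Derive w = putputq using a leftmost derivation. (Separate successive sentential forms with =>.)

S => pQS   [S ::= p Q S]
pQS => putS   [Q ::= u t]
putS => putpQS   [S ::= p Q S]
putpQS => putputS   [Q ::= u t]
putputS => putputq   [S ::= q]

S => pQS => putS => putpQS => putputS => putputq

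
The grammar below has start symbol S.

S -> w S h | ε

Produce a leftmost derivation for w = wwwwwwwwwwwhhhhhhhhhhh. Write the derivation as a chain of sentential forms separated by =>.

S => wSh   [S -> w S h]
wSh => wwShh   [S -> w S h]
wwShh => wwwShhh   [S -> w S h]
wwwShhh => wwwwShhhh   [S -> w S h]
wwwwShhhh => wwwwwShhhhh   [S -> w S h]
wwwwwShhhhh => wwwwwwShhhhhh   [S -> w S h]
wwwwwwShhhhhh => wwwwwwwShhhhhhh   [S -> w S h]
wwwwwwwShhhhhhh => wwwwwwwwShhhhhhhh   [S -> w S h]
wwwwwwwwShhhhhhhh => wwwwwwwwwShhhhhhhhh   [S -> w S h]
wwwwwwwwwShhhhhhhhh => wwwwwwwwwwShhhhhhhhhh   [S -> w S h]
wwwwwwwwwwShhhhhhhhhh => wwwwwwwwwwwShhhhhhhhhhh   [S -> w S h]
wwwwwwwwwwwShhhhhhhhhhh => wwwwwwwwwwwhhhhhhhhhhh   [S -> ε]

S => wSh => wwShh => wwwShhh => wwwwShhhh => wwwwwShhhhh => wwwwwwShhhhhh => wwwwwwwShhhhhhh => wwwwwwwwShhhhhhhh => wwwwwwwwwShhhhhhhhh => wwwwwwwwwwShhhhhhhhhh => wwwwwwwwwwwShhhhhhhhhhh => wwwwwwwwwwwhhhhhhhhhhh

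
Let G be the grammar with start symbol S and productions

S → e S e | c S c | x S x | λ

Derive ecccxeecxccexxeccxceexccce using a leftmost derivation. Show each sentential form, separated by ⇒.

S ⇒ eSe ⇒ ecSce ⇒ eccScce ⇒ ecccSccce ⇒ ecccxSxccce ⇒ ecccxeSexccce ⇒ ecccxeeSeexccce ⇒ ecccxeecSceexccce ⇒ ecccxeecxSxceexccce ⇒ ecccxeecxcScxceexccce ⇒ ecccxeecxccSccxceexccce ⇒ ecccxeecxcceSeccxceexccce ⇒ ecccxeecxccexSxeccxceexccce ⇒ ecccxeecxccexxeccxceexccce

S ⇒ eSe   [S → e S e]
eSe ⇒ ecSce   [S → c S c]
ecSce ⇒ eccScce   [S → c S c]
eccScce ⇒ ecccSccce   [S → c S c]
ecccSccce ⇒ ecccxSxccce   [S → x S x]
ecccxSxccce ⇒ ecccxeSexccce   [S → e S e]
ecccxeSexccce ⇒ ecccxeeSeexccce   [S → e S e]
ecccxeeSeexccce ⇒ ecccxeecSceexccce   [S → c S c]
ecccxeecSceexccce ⇒ ecccxeecxSxceexccce   [S → x S x]
ecccxeecxSxceexccce ⇒ ecccxeecxcScxceexccce   [S → c S c]
ecccxeecxcScxceexccce ⇒ ecccxeecxccSccxceexccce   [S → c S c]
ecccxeecxccSccxceexccce ⇒ ecccxeecxcceSeccxceexccce   [S → e S e]
ecccxeecxcceSeccxceexccce ⇒ ecccxeecxccexSxeccxceexccce   [S → x S x]
ecccxeecxccexSxeccxceexccce ⇒ ecccxeecxccexxeccxceexccce   [S → λ]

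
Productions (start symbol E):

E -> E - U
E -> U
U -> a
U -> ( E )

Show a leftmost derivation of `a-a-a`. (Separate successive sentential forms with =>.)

E => E-U => E-U-U => U-U-U => a-U-U => a-a-U => a-a-a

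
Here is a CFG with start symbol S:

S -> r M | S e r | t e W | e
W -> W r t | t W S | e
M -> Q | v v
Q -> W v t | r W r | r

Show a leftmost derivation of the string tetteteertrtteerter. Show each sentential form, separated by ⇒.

S⇒teW⇒tetWS⇒tetWrtS⇒tettWSrtS⇒tetteSrtS⇒tetteteWrtS⇒tetteteWrtrtS⇒tetteteertrtS⇒tetteteertrtSer⇒tetteteertrtteWer⇒tetteteertrtteWrter⇒tetteteertrtteerter

S ⇒ teW   [S -> t e W]
teW ⇒ tetWS   [W -> t W S]
tetWS ⇒ tetWrtS   [W -> W r t]
tetWrtS ⇒ tettWSrtS   [W -> t W S]
tettWSrtS ⇒ tetteSrtS   [W -> e]
tetteSrtS ⇒ tetteteWrtS   [S -> t e W]
tetteteWrtS ⇒ tetteteWrtrtS   [W -> W r t]
tetteteWrtrtS ⇒ tetteteertrtS   [W -> e]
tetteteertrtS ⇒ tetteteertrtSer   [S -> S e r]
tetteteertrtSer ⇒ tetteteertrtteWer   [S -> t e W]
tetteteertrtteWer ⇒ tetteteertrtteWrter   [W -> W r t]
tetteteertrtteWrter ⇒ tetteteertrtteerter   [W -> e]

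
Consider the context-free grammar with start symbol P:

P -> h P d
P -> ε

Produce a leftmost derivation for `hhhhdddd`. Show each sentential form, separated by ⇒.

P ⇒ hPd   [P -> h P d]
hPd ⇒ hhPdd   [P -> h P d]
hhPdd ⇒ hhhPddd   [P -> h P d]
hhhPddd ⇒ hhhhPdddd   [P -> h P d]
hhhhPdddd ⇒ hhhhdddd   [P -> ε]

P⇒hPd⇒hhPdd⇒hhhPddd⇒hhhhPdddd⇒hhhhdddd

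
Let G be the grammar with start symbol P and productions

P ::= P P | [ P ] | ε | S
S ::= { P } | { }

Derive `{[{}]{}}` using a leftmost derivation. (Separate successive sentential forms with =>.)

P => S   [P ::= S]
S => {P}   [S ::= { P }]
{P} => {PP}   [P ::= P P]
{PP} => {[P]P}   [P ::= [ P ]]
{[P]P} => {[S]P}   [P ::= S]
{[S]P} => {[{}]P}   [S ::= { }]
{[{}]P} => {[{}]S}   [P ::= S]
{[{}]S} => {[{}]{}}   [S ::= { }]

P=>S=>{P}=>{PP}=>{[P]P}=>{[S]P}=>{[{}]P}=>{[{}]S}=>{[{}]{}}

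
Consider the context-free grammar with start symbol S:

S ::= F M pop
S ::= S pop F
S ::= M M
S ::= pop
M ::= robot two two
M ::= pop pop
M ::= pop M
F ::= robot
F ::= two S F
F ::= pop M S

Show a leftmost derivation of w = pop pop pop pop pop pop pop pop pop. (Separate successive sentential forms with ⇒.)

S ⇒ M M   [S ::= M M]
M M ⇒ pop M M   [M ::= pop M]
pop M M ⇒ pop pop M M   [M ::= pop M]
pop pop M M ⇒ pop pop pop M M   [M ::= pop M]
pop pop pop M M ⇒ pop pop pop pop M M   [M ::= pop M]
pop pop pop pop M M ⇒ pop pop pop pop pop pop M   [M ::= pop pop]
pop pop pop pop pop pop M ⇒ pop pop pop pop pop pop pop M   [M ::= pop M]
pop pop pop pop pop pop pop M ⇒ pop pop pop pop pop pop pop pop pop   [M ::= pop pop]

S ⇒ M M ⇒ pop M M ⇒ pop pop M M ⇒ pop pop pop M M ⇒ pop pop pop pop M M ⇒ pop pop pop pop pop pop M ⇒ pop pop pop pop pop pop pop M ⇒ pop pop pop pop pop pop pop pop pop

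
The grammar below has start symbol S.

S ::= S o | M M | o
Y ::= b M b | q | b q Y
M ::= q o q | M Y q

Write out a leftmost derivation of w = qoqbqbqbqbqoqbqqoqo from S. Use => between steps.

S => So   [S ::= S o]
So => MMo   [S ::= M M]
MMo => MYqMo   [M ::= M Y q]
MYqMo => qoqYqMo   [M ::= q o q]
qoqYqMo => qoqbqYqMo   [Y ::= b q Y]
qoqbqYqMo => qoqbqbqYqMo   [Y ::= b q Y]
qoqbqbqYqMo => qoqbqbqbqYqMo   [Y ::= b q Y]
qoqbqbqbqYqMo => qoqbqbqbqbMbqMo   [Y ::= b M b]
qoqbqbqbqbMbqMo => qoqbqbqbqbqoqbqMo   [M ::= q o q]
qoqbqbqbqbqoqbqMo => qoqbqbqbqbqoqbqqoqo   [M ::= q o q]

S => So => MMo => MYqMo => qoqYqMo => qoqbqYqMo => qoqbqbqYqMo => qoqbqbqbqYqMo => qoqbqbqbqbMbqMo => qoqbqbqbqbqoqbqMo => qoqbqbqbqbqoqbqqoqo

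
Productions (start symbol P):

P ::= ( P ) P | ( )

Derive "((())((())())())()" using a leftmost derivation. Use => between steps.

P=>(P)P=>((P)P)P=>((())P)P=>((())(P)P)P=>((())((P)P)P)P=>((())((())P)P)P=>((())((())())P)P=>((())((())())())P=>((())((())())())()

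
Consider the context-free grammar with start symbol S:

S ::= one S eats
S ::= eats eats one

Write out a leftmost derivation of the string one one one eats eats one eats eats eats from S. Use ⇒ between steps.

S ⇒ one S eats ⇒ one one S eats eats ⇒ one one one S eats eats eats ⇒ one one one eats eats one eats eats eats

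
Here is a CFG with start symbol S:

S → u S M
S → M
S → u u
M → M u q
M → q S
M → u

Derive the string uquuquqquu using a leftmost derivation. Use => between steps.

S=>uSM=>uMM=>uMuqM=>uMuquqM=>uqSuquqM=>uqMuquqM=>uquuquqM=>uquuquqqS=>uquuquqquu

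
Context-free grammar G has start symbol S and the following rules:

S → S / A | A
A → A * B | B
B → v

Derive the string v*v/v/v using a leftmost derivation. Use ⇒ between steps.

S ⇒ S/A   [S → S / A]
S/A ⇒ S/A/A   [S → S / A]
S/A/A ⇒ A/A/A   [S → A]
A/A/A ⇒ A*B/A/A   [A → A * B]
A*B/A/A ⇒ B*B/A/A   [A → B]
B*B/A/A ⇒ v*B/A/A   [B → v]
v*B/A/A ⇒ v*v/A/A   [B → v]
v*v/A/A ⇒ v*v/B/A   [A → B]
v*v/B/A ⇒ v*v/v/A   [B → v]
v*v/v/A ⇒ v*v/v/B   [A → B]
v*v/v/B ⇒ v*v/v/v   [B → v]

S⇒S/A⇒S/A/A⇒A/A/A⇒A*B/A/A⇒B*B/A/A⇒v*B/A/A⇒v*v/A/A⇒v*v/B/A⇒v*v/v/A⇒v*v/v/B⇒v*v/v/v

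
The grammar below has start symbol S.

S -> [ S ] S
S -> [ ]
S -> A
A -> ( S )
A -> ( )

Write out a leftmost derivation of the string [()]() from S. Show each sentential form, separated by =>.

S => [S]S   [S -> [ S ] S]
[S]S => [A]S   [S -> A]
[A]S => [()]S   [A -> ( )]
[()]S => [()]A   [S -> A]
[()]A => [()]()   [A -> ( )]

S => [S]S => [A]S => [()]S => [()]A => [()]()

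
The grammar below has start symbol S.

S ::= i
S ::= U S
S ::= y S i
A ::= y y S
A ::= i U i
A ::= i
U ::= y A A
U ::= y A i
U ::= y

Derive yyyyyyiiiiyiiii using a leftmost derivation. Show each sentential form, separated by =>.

S => US => yAAS => yyySAS => yyyySiAS => yyyyySiiAS => yyyyyUSiiAS => yyyyyySiiAS => yyyyyyiiiAS => yyyyyyiiiiUiS => yyyyyyiiiiyAiiS => yyyyyyiiiiyiiiS => yyyyyyiiiiyiiii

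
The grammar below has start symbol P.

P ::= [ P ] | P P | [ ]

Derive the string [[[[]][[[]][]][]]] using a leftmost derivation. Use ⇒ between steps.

P⇒[P]⇒[[P]]⇒[[PP]]⇒[[[P]P]]⇒[[[[]]P]]⇒[[[[]]PP]]⇒[[[[]][P]P]]⇒[[[[]][PP]P]]⇒[[[[]][[P]P]P]]⇒[[[[]][[[]]P]P]]⇒[[[[]][[[]][]]P]]⇒[[[[]][[[]][]][]]]

P ⇒ [P]   [P ::= [ P ]]
[P] ⇒ [[P]]   [P ::= [ P ]]
[[P]] ⇒ [[PP]]   [P ::= P P]
[[PP]] ⇒ [[[P]P]]   [P ::= [ P ]]
[[[P]P]] ⇒ [[[[]]P]]   [P ::= [ ]]
[[[[]]P]] ⇒ [[[[]]PP]]   [P ::= P P]
[[[[]]PP]] ⇒ [[[[]][P]P]]   [P ::= [ P ]]
[[[[]][P]P]] ⇒ [[[[]][PP]P]]   [P ::= P P]
[[[[]][PP]P]] ⇒ [[[[]][[P]P]P]]   [P ::= [ P ]]
[[[[]][[P]P]P]] ⇒ [[[[]][[[]]P]P]]   [P ::= [ ]]
[[[[]][[[]]P]P]] ⇒ [[[[]][[[]][]]P]]   [P ::= [ ]]
[[[[]][[[]][]]P]] ⇒ [[[[]][[[]][]][]]]   [P ::= [ ]]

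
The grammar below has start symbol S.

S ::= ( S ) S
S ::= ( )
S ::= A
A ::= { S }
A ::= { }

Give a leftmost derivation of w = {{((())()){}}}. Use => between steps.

S => A   [S ::= A]
A => {S}   [A ::= { S }]
{S} => {A}   [S ::= A]
{A} => {{S}}   [A ::= { S }]
{{S}} => {{(S)S}}   [S ::= ( S ) S]
{{(S)S}} => {{((S)S)S}}   [S ::= ( S ) S]
{{((S)S)S}} => {{((())S)S}}   [S ::= ( )]
{{((())S)S}} => {{((())())S}}   [S ::= ( )]
{{((())())S}} => {{((())())A}}   [S ::= A]
{{((())())A}} => {{((())()){}}}   [A ::= { }]

S=>A=>{S}=>{A}=>{{S}}=>{{(S)S}}=>{{((S)S)S}}=>{{((())S)S}}=>{{((())())S}}=>{{((())())A}}=>{{((())()){}}}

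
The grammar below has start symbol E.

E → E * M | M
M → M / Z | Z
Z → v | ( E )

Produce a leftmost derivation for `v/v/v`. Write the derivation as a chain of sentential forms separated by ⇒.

E ⇒ M ⇒ M/Z ⇒ M/Z/Z ⇒ Z/Z/Z ⇒ v/Z/Z ⇒ v/v/Z ⇒ v/v/v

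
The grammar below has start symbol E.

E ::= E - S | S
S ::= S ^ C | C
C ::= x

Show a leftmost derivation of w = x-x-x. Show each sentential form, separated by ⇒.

E⇒E-S⇒E-S-S⇒S-S-S⇒C-S-S⇒x-S-S⇒x-C-S⇒x-x-S⇒x-x-C⇒x-x-x

E ⇒ E-S   [E ::= E - S]
E-S ⇒ E-S-S   [E ::= E - S]
E-S-S ⇒ S-S-S   [E ::= S]
S-S-S ⇒ C-S-S   [S ::= C]
C-S-S ⇒ x-S-S   [C ::= x]
x-S-S ⇒ x-C-S   [S ::= C]
x-C-S ⇒ x-x-S   [C ::= x]
x-x-S ⇒ x-x-C   [S ::= C]
x-x-C ⇒ x-x-x   [C ::= x]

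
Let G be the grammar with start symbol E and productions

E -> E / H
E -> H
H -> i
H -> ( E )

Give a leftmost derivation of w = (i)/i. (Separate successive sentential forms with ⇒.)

E ⇒ E/H   [E -> E / H]
E/H ⇒ H/H   [E -> H]
H/H ⇒ (E)/H   [H -> ( E )]
(E)/H ⇒ (H)/H   [E -> H]
(H)/H ⇒ (i)/H   [H -> i]
(i)/H ⇒ (i)/i   [H -> i]

E ⇒ E/H ⇒ H/H ⇒ (E)/H ⇒ (H)/H ⇒ (i)/H ⇒ (i)/i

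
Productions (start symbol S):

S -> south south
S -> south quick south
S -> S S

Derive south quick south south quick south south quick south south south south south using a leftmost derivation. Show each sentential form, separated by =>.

S => S S => S S S => south quick south S S => south quick south S S S => south quick south south quick south S S => south quick south south quick south south quick south S => south quick south south quick south south quick south S S => south quick south south quick south south quick south south south S => south quick south south quick south south quick south south south south south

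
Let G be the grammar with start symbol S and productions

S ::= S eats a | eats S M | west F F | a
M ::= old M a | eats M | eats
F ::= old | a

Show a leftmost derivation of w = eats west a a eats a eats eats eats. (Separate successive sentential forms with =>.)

S => eats S M => eats S eats a M => eats west F F eats a M => eats west a F eats a M => eats west a a eats a M => eats west a a eats a eats M => eats west a a eats a eats eats M => eats west a a eats a eats eats eats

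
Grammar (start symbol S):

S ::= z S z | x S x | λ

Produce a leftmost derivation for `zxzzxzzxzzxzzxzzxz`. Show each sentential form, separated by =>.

S => zSz => zxSxz => zxzSzxz => zxzzSzzxz => zxzzxSxzzxz => zxzzxzSzxzzxz => zxzzxzzSzzxzzxz => zxzzxzzxSxzzxzzxz => zxzzxzzxzSzxzzxzzxz => zxzzxzzxzzxzzxzzxz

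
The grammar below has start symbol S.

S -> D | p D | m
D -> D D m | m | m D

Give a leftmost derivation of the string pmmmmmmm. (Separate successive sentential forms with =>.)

S => pD   [S -> p D]
pD => pmD   [D -> m D]
pmD => pmmD   [D -> m D]
pmmD => pmmmD   [D -> m D]
pmmmD => pmmmDDm   [D -> D D m]
pmmmDDm => pmmmmDm   [D -> m]
pmmmmDm => pmmmmmDm   [D -> m D]
pmmmmmDm => pmmmmmmm   [D -> m]

S=>pD=>pmD=>pmmD=>pmmmD=>pmmmDDm=>pmmmmDm=>pmmmmmDm=>pmmmmmmm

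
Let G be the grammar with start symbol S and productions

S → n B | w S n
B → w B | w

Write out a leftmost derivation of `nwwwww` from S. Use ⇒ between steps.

S ⇒ nB ⇒ nwB ⇒ nwwB ⇒ nwwwB ⇒ nwwwwB ⇒ nwwwww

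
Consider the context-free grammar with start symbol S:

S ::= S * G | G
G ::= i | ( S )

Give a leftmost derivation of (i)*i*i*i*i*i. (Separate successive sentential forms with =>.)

S => S*G   [S ::= S * G]
S*G => S*G*G   [S ::= S * G]
S*G*G => S*G*G*G   [S ::= S * G]
S*G*G*G => S*G*G*G*G   [S ::= S * G]
S*G*G*G*G => S*G*G*G*G*G   [S ::= S * G]
S*G*G*G*G*G => G*G*G*G*G*G   [S ::= G]
G*G*G*G*G*G => (S)*G*G*G*G*G   [G ::= ( S )]
(S)*G*G*G*G*G => (G)*G*G*G*G*G   [S ::= G]
(G)*G*G*G*G*G => (i)*G*G*G*G*G   [G ::= i]
(i)*G*G*G*G*G => (i)*i*G*G*G*G   [G ::= i]
(i)*i*G*G*G*G => (i)*i*i*G*G*G   [G ::= i]
(i)*i*i*G*G*G => (i)*i*i*i*G*G   [G ::= i]
(i)*i*i*i*G*G => (i)*i*i*i*i*G   [G ::= i]
(i)*i*i*i*i*G => (i)*i*i*i*i*i   [G ::= i]

S => S*G => S*G*G => S*G*G*G => S*G*G*G*G => S*G*G*G*G*G => G*G*G*G*G*G => (S)*G*G*G*G*G => (G)*G*G*G*G*G => (i)*G*G*G*G*G => (i)*i*G*G*G*G => (i)*i*i*G*G*G => (i)*i*i*i*G*G => (i)*i*i*i*i*G => (i)*i*i*i*i*i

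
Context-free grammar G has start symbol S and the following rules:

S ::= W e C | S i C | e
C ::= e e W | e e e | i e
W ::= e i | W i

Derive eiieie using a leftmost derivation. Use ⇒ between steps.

S⇒WeC⇒WieC⇒eiieC⇒eiieie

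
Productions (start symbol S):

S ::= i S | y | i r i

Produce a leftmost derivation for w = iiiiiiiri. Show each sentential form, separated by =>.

S => iS => iiS => iiiS => iiiiS => iiiiiS => iiiiiiS => iiiiiiiri

S => iS   [S ::= i S]
iS => iiS   [S ::= i S]
iiS => iiiS   [S ::= i S]
iiiS => iiiiS   [S ::= i S]
iiiiS => iiiiiS   [S ::= i S]
iiiiiS => iiiiiiS   [S ::= i S]
iiiiiiS => iiiiiiiri   [S ::= i r i]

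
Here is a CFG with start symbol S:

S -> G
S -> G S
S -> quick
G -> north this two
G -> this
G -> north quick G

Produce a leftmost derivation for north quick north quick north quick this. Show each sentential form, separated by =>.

S => G   [S -> G]
G => north quick G   [G -> north quick G]
north quick G => north quick north quick G   [G -> north quick G]
north quick north quick G => north quick north quick north quick G   [G -> north quick G]
north quick north quick north quick G => north quick north quick north quick this   [G -> this]

S => G => north quick G => north quick north quick G => north quick north quick north quick G => north quick north quick north quick this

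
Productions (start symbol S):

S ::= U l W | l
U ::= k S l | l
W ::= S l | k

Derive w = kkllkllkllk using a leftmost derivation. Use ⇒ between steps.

S ⇒ UlW   [S ::= U l W]
UlW ⇒ kSllW   [U ::= k S l]
kSllW ⇒ kUlWllW   [S ::= U l W]
kUlWllW ⇒ kkSllWllW   [U ::= k S l]
kkSllWllW ⇒ kkUlWllWllW   [S ::= U l W]
kkUlWllWllW ⇒ kkllWllWllW   [U ::= l]
kkllWllWllW ⇒ kkllkllWllW   [W ::= k]
kkllkllWllW ⇒ kkllkllkllW   [W ::= k]
kkllkllkllW ⇒ kkllkllkllk   [W ::= k]

S ⇒ UlW ⇒ kSllW ⇒ kUlWllW ⇒ kkSllWllW ⇒ kkUlWllWllW ⇒ kkllWllWllW ⇒ kkllkllWllW ⇒ kkllkllkllW ⇒ kkllkllkllk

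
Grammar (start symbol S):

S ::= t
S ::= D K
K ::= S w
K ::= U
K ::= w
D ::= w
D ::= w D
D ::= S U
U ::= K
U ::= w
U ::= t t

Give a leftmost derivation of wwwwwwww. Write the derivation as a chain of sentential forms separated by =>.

S => DK => wDK => wwDK => wwwK => wwwSw => wwwDKw => wwwwDKw => wwwwwDKw => wwwwwwKw => wwwwwwww

S => DK   [S ::= D K]
DK => wDK   [D ::= w D]
wDK => wwDK   [D ::= w D]
wwDK => wwwK   [D ::= w]
wwwK => wwwSw   [K ::= S w]
wwwSw => wwwDKw   [S ::= D K]
wwwDKw => wwwwDKw   [D ::= w D]
wwwwDKw => wwwwwDKw   [D ::= w D]
wwwwwDKw => wwwwwwKw   [D ::= w]
wwwwwwKw => wwwwwwww   [K ::= w]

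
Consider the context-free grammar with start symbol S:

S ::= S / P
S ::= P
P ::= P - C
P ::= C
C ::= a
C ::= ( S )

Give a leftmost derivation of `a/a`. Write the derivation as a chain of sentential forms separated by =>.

S => S/P => P/P => C/P => a/P => a/C => a/a

S => S/P   [S ::= S / P]
S/P => P/P   [S ::= P]
P/P => C/P   [P ::= C]
C/P => a/P   [C ::= a]
a/P => a/C   [P ::= C]
a/C => a/a   [C ::= a]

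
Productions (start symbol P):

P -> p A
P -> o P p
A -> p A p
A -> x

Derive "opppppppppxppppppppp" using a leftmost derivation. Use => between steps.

P => oPp   [P -> o P p]
oPp => opAp   [P -> p A]
opAp => oppApp   [A -> p A p]
oppApp => opppAppp   [A -> p A p]
opppAppp => oppppApppp   [A -> p A p]
oppppApppp => opppppAppppp   [A -> p A p]
opppppAppppp => oppppppApppppp   [A -> p A p]
oppppppApppppp => opppppppAppppppp   [A -> p A p]
opppppppAppppppp => oppppppppApppppppp   [A -> p A p]
oppppppppApppppppp => opppppppppAppppppppp   [A -> p A p]
opppppppppAppppppppp => opppppppppxppppppppp   [A -> x]

P => oPp => opAp => oppApp => opppAppp => oppppApppp => opppppAppppp => oppppppApppppp => opppppppAppppppp => oppppppppApppppppp => opppppppppAppppppppp => opppppppppxppppppppp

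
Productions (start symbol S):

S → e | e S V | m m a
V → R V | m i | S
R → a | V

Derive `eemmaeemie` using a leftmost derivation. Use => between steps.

S => eSV   [S → e S V]
eSV => eeSVV   [S → e S V]
eeSVV => eemmaVV   [S → m m a]
eemmaVV => eemmaSV   [V → S]
eemmaSV => eemmaeSVV   [S → e S V]
eemmaeSVV => eemmaeeVV   [S → e]
eemmaeeVV => eemmaeemiV   [V → m i]
eemmaeemiV => eemmaeemiS   [V → S]
eemmaeemiS => eemmaeemie   [S → e]

S => eSV => eeSVV => eemmaVV => eemmaSV => eemmaeSVV => eemmaeeVV => eemmaeemiV => eemmaeemiS => eemmaeemie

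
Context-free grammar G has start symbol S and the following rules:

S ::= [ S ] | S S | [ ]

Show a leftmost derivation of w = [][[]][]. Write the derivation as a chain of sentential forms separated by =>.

S => SS   [S ::= S S]
SS => []S   [S ::= [ ]]
[]S => []SS   [S ::= S S]
[]SS => [][S]S   [S ::= [ S ]]
[][S]S => [][[]]S   [S ::= [ ]]
[][[]]S => [][[]][]   [S ::= [ ]]

S => SS => []S => []SS => [][S]S => [][[]]S => [][[]][]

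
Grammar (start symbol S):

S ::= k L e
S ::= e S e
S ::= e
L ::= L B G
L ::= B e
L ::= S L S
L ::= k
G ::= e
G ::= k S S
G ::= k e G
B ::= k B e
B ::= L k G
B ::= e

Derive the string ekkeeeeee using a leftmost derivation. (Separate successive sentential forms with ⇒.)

S⇒eSe⇒ekLee⇒ekLBGee⇒ekLBGBGee⇒ekkBGBGee⇒ekkeGBGee⇒ekkeeBGee⇒ekkeeeGee⇒ekkeeeeee

S ⇒ eSe   [S ::= e S e]
eSe ⇒ ekLee   [S ::= k L e]
ekLee ⇒ ekLBGee   [L ::= L B G]
ekLBGee ⇒ ekLBGBGee   [L ::= L B G]
ekLBGBGee ⇒ ekkBGBGee   [L ::= k]
ekkBGBGee ⇒ ekkeGBGee   [B ::= e]
ekkeGBGee ⇒ ekkeeBGee   [G ::= e]
ekkeeBGee ⇒ ekkeeeGee   [B ::= e]
ekkeeeGee ⇒ ekkeeeeee   [G ::= e]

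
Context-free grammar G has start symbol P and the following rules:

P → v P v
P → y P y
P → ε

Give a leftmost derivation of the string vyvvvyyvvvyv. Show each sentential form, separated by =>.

P => vPv => vyPyv => vyvPvyv => vyvvPvvyv => vyvvvPvvvyv => vyvvvyPyvvvyv => vyvvvyyvvvyv

P => vPv   [P → v P v]
vPv => vyPyv   [P → y P y]
vyPyv => vyvPvyv   [P → v P v]
vyvPvyv => vyvvPvvyv   [P → v P v]
vyvvPvvyv => vyvvvPvvvyv   [P → v P v]
vyvvvPvvvyv => vyvvvyPyvvvyv   [P → y P y]
vyvvvyPyvvvyv => vyvvvyyvvvyv   [P → ε]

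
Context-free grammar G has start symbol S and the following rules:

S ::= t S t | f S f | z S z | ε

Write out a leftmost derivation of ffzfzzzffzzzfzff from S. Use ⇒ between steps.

S⇒fSf⇒ffSff⇒ffzSzff⇒ffzfSfzff⇒ffzfzSzfzff⇒ffzfzzSzzfzff⇒ffzfzzzSzzzfzff⇒ffzfzzzfSfzzzfzff⇒ffzfzzzffzzzfzff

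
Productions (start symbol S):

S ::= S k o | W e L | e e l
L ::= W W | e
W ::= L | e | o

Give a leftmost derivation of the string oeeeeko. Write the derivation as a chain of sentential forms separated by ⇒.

S ⇒ Sko   [S ::= S k o]
Sko ⇒ WeLko   [S ::= W e L]
WeLko ⇒ LeLko   [W ::= L]
LeLko ⇒ WWeLko   [L ::= W W]
WWeLko ⇒ oWeLko   [W ::= o]
oWeLko ⇒ oLeLko   [W ::= L]
oLeLko ⇒ oWWeLko   [L ::= W W]
oWWeLko ⇒ oLWeLko   [W ::= L]
oLWeLko ⇒ oeWeLko   [L ::= e]
oeWeLko ⇒ oeeeLko   [W ::= e]
oeeeLko ⇒ oeeeeko   [L ::= e]

S ⇒ Sko ⇒ WeLko ⇒ LeLko ⇒ WWeLko ⇒ oWeLko ⇒ oLeLko ⇒ oWWeLko ⇒ oLWeLko ⇒ oeWeLko ⇒ oeeeLko ⇒ oeeeeko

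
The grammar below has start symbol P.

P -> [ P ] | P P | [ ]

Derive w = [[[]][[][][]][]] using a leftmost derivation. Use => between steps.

P => [P]   [P -> [ P ]]
[P] => [PP]   [P -> P P]
[PP] => [PPP]   [P -> P P]
[PPP] => [[P]PP]   [P -> [ P ]]
[[P]PP] => [[[]]PP]   [P -> [ ]]
[[[]]PP] => [[[]][P]P]   [P -> [ P ]]
[[[]][P]P] => [[[]][PP]P]   [P -> P P]
[[[]][PP]P] => [[[]][[]P]P]   [P -> [ ]]
[[[]][[]P]P] => [[[]][[]PP]P]   [P -> P P]
[[[]][[]PP]P] => [[[]][[][]P]P]   [P -> [ ]]
[[[]][[][]P]P] => [[[]][[][][]]P]   [P -> [ ]]
[[[]][[][][]]P] => [[[]][[][][]][]]   [P -> [ ]]

P => [P] => [PP] => [PPP] => [[P]PP] => [[[]]PP] => [[[]][P]P] => [[[]][PP]P] => [[[]][[]P]P] => [[[]][[]PP]P] => [[[]][[][]P]P] => [[[]][[][][]]P] => [[[]][[][][]][]]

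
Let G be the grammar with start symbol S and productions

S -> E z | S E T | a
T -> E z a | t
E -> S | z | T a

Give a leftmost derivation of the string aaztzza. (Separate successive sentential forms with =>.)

S => SET => aET => aST => aSETT => aaETT => aazTT => aaztT => aaztEza => aaztzza

S => SET   [S -> S E T]
SET => aET   [S -> a]
aET => aST   [E -> S]
aST => aSETT   [S -> S E T]
aSETT => aaETT   [S -> a]
aaETT => aazTT   [E -> z]
aazTT => aaztT   [T -> t]
aaztT => aaztEza   [T -> E z a]
aaztEza => aaztzza   [E -> z]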